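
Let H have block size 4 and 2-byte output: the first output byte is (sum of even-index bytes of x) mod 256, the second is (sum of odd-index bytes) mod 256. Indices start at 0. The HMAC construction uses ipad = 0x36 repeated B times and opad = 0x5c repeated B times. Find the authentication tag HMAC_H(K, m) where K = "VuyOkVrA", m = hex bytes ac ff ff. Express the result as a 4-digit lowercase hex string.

c705

Key "VuyOkVrA" = 56 75 79 4f 6b 56 72 41 is 8 bytes > B = 4, so hash it first: H(key) = ac 5b, then zero-pad to 4 bytes: K' = ac 5b 00 00.
K' ⊕ ipad = 9a 6d 36 36.  K' ⊕ opad = f0 07 5c 5c.
Inner input = (K'⊕ipad) ∥ m = 9a 6d 36 36 ∥ ac ff ff.
Inner hash: even-index sum = 635 mod 256 = 123; odd-index sum = 418 mod 256 = 162 → 7b a2.
Outer input = (K'⊕opad) ∥ inner = f0 07 5c 5c ∥ 7b a2.
Outer hash (tag): even-index sum = 455 mod 256 = 199; odd-index sum = 261 mod 256 = 5 → c7 05.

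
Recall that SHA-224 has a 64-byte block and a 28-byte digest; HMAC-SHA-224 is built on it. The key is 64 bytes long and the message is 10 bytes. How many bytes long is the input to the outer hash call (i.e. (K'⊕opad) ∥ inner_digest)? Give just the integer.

92

Key is 64 ≤ 64 bytes, zero-padded: |K'| = 64.
Outer input = (K'⊕opad) ∥ H(inner) → 64 + 28 = 92 bytes.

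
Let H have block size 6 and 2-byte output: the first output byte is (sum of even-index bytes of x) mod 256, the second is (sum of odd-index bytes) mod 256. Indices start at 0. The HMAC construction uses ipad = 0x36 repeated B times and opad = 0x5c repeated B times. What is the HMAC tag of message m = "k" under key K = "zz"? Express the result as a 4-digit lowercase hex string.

Key "zz" = 7a 7a is 2 bytes ≤ B = 6; zero-pad to 6 bytes: K' = 7a 7a 00 00 00 00.
K' ⊕ ipad = 4c 4c 36 36 36 36.  K' ⊕ opad = 26 26 5c 5c 5c 5c.
Inner input = (K'⊕ipad) ∥ m = 4c 4c 36 36 36 36 ∥ 6b.
Inner hash: even-index sum = 291 mod 256 = 35; odd-index sum = 184 mod 256 = 184 → 23 b8.
Outer input = (K'⊕opad) ∥ inner = 26 26 5c 5c 5c 5c ∥ 23 b8.
Outer hash (tag): even-index sum = 257 mod 256 = 1; odd-index sum = 406 mod 256 = 150 → 01 96.

0196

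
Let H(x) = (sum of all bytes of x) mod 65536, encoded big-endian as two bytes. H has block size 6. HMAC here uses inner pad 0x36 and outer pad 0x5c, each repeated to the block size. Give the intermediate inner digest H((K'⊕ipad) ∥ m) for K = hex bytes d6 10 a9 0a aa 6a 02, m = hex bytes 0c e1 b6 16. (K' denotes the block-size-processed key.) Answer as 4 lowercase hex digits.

Key hex bytes d6 10 a9 0a aa 6a 02 is 7 bytes > B = 6, so hash it first: H(key) = 02 af, then zero-pad to 6 bytes: K' = 02 af 00 00 00 00.
K' ⊕ ipad = 34 99 36 36 36 36.
Inner input = 34 99 36 36 36 36 ∥ 0c e1 b6 16.
Inner hash: sum = 52+153+54+54+54+54+12+225+182+22 = 862 → 03 5e.

035e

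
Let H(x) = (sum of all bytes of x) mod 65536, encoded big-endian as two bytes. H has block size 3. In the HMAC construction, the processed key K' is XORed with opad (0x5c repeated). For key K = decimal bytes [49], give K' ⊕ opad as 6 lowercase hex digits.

6d5c5c

Key decimal bytes [49] = 31 is 1 byte ≤ B = 3; zero-pad to 3 bytes: K' = 31 00 00.
XOR each byte with 0x5c: 31⊕5c=6d, 00⊕5c=5c, 00⊕5c=5c.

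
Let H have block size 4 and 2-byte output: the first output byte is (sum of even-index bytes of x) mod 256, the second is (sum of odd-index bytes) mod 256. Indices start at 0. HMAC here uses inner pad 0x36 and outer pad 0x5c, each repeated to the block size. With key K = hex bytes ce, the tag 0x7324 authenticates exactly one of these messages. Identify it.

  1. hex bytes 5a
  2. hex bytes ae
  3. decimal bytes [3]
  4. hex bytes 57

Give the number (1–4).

4

Key hex bytes ce is 1 byte ≤ B = 4; zero-pad to 4 bytes: K' = ce 00 00 00.
K' ⊕ ipad = f8 36 36 36; K' ⊕ opad = 92 5c 5c 5c.
m1: inner = H(f8 36 36 36 5a) = 88 6c; tag = H(92 5c 5c 5c 88 6c) = 7624
m2: inner = H(f8 36 36 36 ae) = dc 6c; tag = H(92 5c 5c 5c dc 6c) = ca24
m3: inner = H(f8 36 36 36 03) = 31 6c; tag = H(92 5c 5c 5c 31 6c) = 1f24
m4: inner = H(f8 36 36 36 57) = 85 6c; tag = H(92 5c 5c 5c 85 6c) = 7324 ← matches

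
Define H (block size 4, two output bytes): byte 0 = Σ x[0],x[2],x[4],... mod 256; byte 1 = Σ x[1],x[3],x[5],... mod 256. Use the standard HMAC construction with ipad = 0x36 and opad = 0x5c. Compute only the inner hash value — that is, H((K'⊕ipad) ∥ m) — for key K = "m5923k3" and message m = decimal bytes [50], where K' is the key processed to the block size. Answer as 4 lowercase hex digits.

Key "m5923k3" = 6d 35 39 32 33 6b 33 is 7 bytes > B = 4, so hash it first: H(key) = 0c d2, then zero-pad to 4 bytes: K' = 0c d2 00 00.
K' ⊕ ipad = 3a e4 36 36.
Inner input = 3a e4 36 36 ∥ 32.
Inner hash: even-index sum = 162 mod 256 = 162; odd-index sum = 282 mod 256 = 26 → a2 1a.

a21a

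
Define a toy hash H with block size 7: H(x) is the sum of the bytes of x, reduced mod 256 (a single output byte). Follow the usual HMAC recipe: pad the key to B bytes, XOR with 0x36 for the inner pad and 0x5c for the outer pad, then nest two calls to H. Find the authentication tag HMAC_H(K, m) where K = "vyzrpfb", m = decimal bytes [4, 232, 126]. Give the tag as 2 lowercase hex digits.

ba

Key "vyzrpfb" = 76 79 7a 72 70 66 62 is exactly B = 7 bytes: K' = 76 79 7a 72 70 66 62.
K' ⊕ ipad = 40 4f 4c 44 46 50 54.  K' ⊕ opad = 2a 25 26 2e 2c 3a 3e.
Inner input = (K'⊕ipad) ∥ m = 40 4f 4c 44 46 50 54 ∥ 04 e8 7e.
Inner hash: sum = 64+79+76+68+70+80+84+4+232+126 = 883; mod 256 = 115 → 73.
Outer input = (K'⊕opad) ∥ inner = 2a 25 26 2e 2c 3a 3e ∥ 73.
Outer hash (tag): sum = 42+37+38+46+44+58+62+115 = 442; mod 256 = 186 → ba.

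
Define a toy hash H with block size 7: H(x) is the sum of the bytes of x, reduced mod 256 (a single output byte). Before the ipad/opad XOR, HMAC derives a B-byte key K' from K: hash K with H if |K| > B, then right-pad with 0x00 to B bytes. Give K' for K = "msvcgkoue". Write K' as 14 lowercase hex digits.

|K| = 9 > B = 7, so first hash the key.
H(K): sum = 109+115+118+99+103+107+111+117+101 = 980; mod 256 = 212 → d4.
Zero-pad H(K) = d4 to 7 bytes: K' = d4 00 00 00 00 00 00.

d4000000000000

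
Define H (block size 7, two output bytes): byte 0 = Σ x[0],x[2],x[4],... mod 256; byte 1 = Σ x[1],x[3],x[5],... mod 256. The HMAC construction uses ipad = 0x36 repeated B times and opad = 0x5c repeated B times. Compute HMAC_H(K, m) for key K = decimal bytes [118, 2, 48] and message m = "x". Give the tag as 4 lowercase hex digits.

Key decimal bytes [118, 2, 48] = 76 02 30 is 3 bytes ≤ B = 7; zero-pad to 7 bytes: K' = 76 02 30 00 00 00 00.
K' ⊕ ipad = 40 34 06 36 36 36 36.  K' ⊕ opad = 2a 5e 6c 5c 5c 5c 5c.
Inner input = (K'⊕ipad) ∥ m = 40 34 06 36 36 36 36 ∥ 78.
Inner hash: even-index sum = 178 mod 256 = 178; odd-index sum = 280 mod 256 = 24 → b2 18.
Outer input = (K'⊕opad) ∥ inner = 2a 5e 6c 5c 5c 5c 5c ∥ b2 18.
Outer hash (tag): even-index sum = 358 mod 256 = 102; odd-index sum = 456 mod 256 = 200 → 66 c8.

66c8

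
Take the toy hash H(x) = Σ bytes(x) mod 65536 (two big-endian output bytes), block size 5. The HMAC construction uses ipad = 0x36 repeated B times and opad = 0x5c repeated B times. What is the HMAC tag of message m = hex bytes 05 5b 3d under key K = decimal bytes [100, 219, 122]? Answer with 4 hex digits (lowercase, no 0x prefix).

0233

Key decimal bytes [100, 219, 122] = 64 db 7a is 3 bytes ≤ B = 5; zero-pad to 5 bytes: K' = 64 db 7a 00 00.
K' ⊕ ipad = 52 ed 4c 36 36.  K' ⊕ opad = 38 87 26 5c 5c.
Inner input = (K'⊕ipad) ∥ m = 52 ed 4c 36 36 ∥ 05 5b 3d.
Inner hash: sum = 82+237+76+54+54+5+91+61 = 660 → 02 94.
Outer input = (K'⊕opad) ∥ inner = 38 87 26 5c 5c ∥ 02 94.
Outer hash (tag): sum = 56+135+38+92+92+2+148 = 563 → 02 33.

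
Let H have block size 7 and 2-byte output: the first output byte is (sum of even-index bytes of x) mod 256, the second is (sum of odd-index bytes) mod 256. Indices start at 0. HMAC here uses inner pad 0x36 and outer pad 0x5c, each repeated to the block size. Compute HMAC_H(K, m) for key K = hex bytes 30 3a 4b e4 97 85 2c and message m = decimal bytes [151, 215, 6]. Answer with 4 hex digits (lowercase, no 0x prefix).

Key hex bytes 30 3a 4b e4 97 85 2c is exactly B = 7 bytes: K' = 30 3a 4b e4 97 85 2c.
K' ⊕ ipad = 06 0c 7d d2 a1 b3 1a.  K' ⊕ opad = 6c 66 17 b8 cb d9 70.
Inner input = (K'⊕ipad) ∥ m = 06 0c 7d d2 a1 b3 1a ∥ 97 d7 06.
Inner hash: even-index sum = 533 mod 256 = 21; odd-index sum = 558 mod 256 = 46 → 15 2e.
Outer input = (K'⊕opad) ∥ inner = 6c 66 17 b8 cb d9 70 ∥ 15 2e.
Outer hash (tag): even-index sum = 492 mod 256 = 236; odd-index sum = 524 mod 256 = 12 → ec 0c.

ec0c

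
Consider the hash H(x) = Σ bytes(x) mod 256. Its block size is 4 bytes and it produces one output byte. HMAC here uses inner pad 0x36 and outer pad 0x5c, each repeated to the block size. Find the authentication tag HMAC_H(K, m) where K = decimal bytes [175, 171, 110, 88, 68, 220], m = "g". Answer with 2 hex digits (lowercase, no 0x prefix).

Key decimal bytes [175, 171, 110, 88, 68, 220] = af ab 6e 58 44 dc is 6 bytes > B = 4, so hash it first: H(key) = 40, then zero-pad to 4 bytes: K' = 40 00 00 00.
K' ⊕ ipad = 76 36 36 36.  K' ⊕ opad = 1c 5c 5c 5c.
Inner input = (K'⊕ipad) ∥ m = 76 36 36 36 ∥ 67.
Inner hash: sum = 118+54+54+54+103 = 383; mod 256 = 127 → 7f.
Outer input = (K'⊕opad) ∥ inner = 1c 5c 5c 5c ∥ 7f.
Outer hash (tag): sum = 28+92+92+92+127 = 431; mod 256 = 175 → af.

af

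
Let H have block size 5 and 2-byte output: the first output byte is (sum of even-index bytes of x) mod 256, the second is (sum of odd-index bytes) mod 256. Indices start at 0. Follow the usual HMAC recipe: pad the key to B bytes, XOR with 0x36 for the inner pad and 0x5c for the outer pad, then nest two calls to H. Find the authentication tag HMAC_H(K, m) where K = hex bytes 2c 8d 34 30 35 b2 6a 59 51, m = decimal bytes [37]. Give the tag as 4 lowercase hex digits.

Key hex bytes 2c 8d 34 30 35 b2 6a 59 51 is 9 bytes > B = 5, so hash it first: H(key) = 50 c8, then zero-pad to 5 bytes: K' = 50 c8 00 00 00.
K' ⊕ ipad = 66 fe 36 36 36.  K' ⊕ opad = 0c 94 5c 5c 5c.
Inner input = (K'⊕ipad) ∥ m = 66 fe 36 36 36 ∥ 25.
Inner hash: even-index sum = 210 mod 256 = 210; odd-index sum = 345 mod 256 = 89 → d2 59.
Outer input = (K'⊕opad) ∥ inner = 0c 94 5c 5c 5c ∥ d2 59.
Outer hash (tag): even-index sum = 285 mod 256 = 29; odd-index sum = 450 mod 256 = 194 → 1d c2.

1dc2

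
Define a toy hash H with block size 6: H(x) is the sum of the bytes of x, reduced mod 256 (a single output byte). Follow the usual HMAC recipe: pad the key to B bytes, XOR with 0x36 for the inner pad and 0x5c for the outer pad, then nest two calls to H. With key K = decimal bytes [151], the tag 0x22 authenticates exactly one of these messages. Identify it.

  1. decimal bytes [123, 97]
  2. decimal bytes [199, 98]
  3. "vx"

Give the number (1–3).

Key decimal bytes [151] = 97 is 1 byte ≤ B = 6; zero-pad to 6 bytes: K' = 97 00 00 00 00 00.
K' ⊕ ipad = a1 36 36 36 36 36; K' ⊕ opad = cb 5c 5c 5c 5c 5c.
m1: inner = H(a1 36 36 36 36 36 7b 61) = 8b; tag = H(cb 5c 5c 5c 5c 5c 8b) = 22 ← matches
m2: inner = H(a1 36 36 36 36 36 c7 62) = d8; tag = H(cb 5c 5c 5c 5c 5c d8) = 6f
m3: inner = H(a1 36 36 36 36 36 76 78) = 9d; tag = H(cb 5c 5c 5c 5c 5c 9d) = 34

1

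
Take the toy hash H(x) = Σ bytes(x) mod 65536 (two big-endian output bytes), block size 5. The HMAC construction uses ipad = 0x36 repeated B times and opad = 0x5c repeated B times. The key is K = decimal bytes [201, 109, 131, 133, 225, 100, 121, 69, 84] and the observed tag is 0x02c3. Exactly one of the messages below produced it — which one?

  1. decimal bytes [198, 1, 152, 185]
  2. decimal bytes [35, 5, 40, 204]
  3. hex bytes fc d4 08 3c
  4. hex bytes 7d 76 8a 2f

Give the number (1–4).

Key decimal bytes [201, 109, 131, 133, 225, 100, 121, 69, 84] = c9 6d 83 85 e1 64 79 45 54 is 9 bytes > B = 5, so hash it first: H(key) = 04 95, then zero-pad to 5 bytes: K' = 04 95 00 00 00.
K' ⊕ ipad = 32 a3 36 36 36; K' ⊕ opad = 58 c9 5c 5c 5c.
m1: inner = H(32 a3 36 36 36 c6 01 98 b9) = 03 8f; tag = H(58 c9 5c 5c 5c 03 8f) = 02c7
m2: inner = H(32 a3 36 36 36 23 05 28 cc) = 02 93; tag = H(58 c9 5c 5c 5c 02 93) = 02ca
m3: inner = H(32 a3 36 36 36 fc d4 08 3c) = 03 8b; tag = H(58 c9 5c 5c 5c 03 8b) = 02c3 ← matches
m4: inner = H(32 a3 36 36 36 7d 76 8a 2f) = 03 23; tag = H(58 c9 5c 5c 5c 03 23) = 025b

3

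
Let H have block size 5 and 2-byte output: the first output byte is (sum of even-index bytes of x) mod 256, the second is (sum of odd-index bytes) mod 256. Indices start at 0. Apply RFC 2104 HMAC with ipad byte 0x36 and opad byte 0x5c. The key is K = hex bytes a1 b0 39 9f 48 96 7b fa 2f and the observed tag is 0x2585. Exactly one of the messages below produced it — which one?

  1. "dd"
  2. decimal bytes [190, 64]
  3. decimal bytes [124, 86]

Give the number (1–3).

Key hex bytes a1 b0 39 9f 48 96 7b fa 2f is 9 bytes > B = 5, so hash it first: H(key) = cc df, then zero-pad to 5 bytes: K' = cc df 00 00 00.
K' ⊕ ipad = fa e9 36 36 36; K' ⊕ opad = 90 83 5c 5c 5c.
m1: inner = H(fa e9 36 36 36 64 64) = ca 83; tag = H(90 83 5c 5c 5c ca 83) = cba9
m2: inner = H(fa e9 36 36 36 be 40) = a6 dd; tag = H(90 83 5c 5c 5c a6 dd) = 2585 ← matches
m3: inner = H(fa e9 36 36 36 7c 56) = bc 9b; tag = H(90 83 5c 5c 5c bc 9b) = e39b

2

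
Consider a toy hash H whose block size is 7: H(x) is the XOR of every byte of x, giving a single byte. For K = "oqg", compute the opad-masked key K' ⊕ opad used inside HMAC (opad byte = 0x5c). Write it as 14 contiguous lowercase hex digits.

332d3b5c5c5c5c

Key "oqg" = 6f 71 67 is 3 bytes ≤ B = 7; zero-pad to 7 bytes: K' = 6f 71 67 00 00 00 00.
XOR each byte with 0x5c: 6f⊕5c=33, 71⊕5c=2d, 67⊕5c=3b, 00⊕5c=5c, 00⊕5c=5c, 00⊕5c=5c, 00⊕5c=5c.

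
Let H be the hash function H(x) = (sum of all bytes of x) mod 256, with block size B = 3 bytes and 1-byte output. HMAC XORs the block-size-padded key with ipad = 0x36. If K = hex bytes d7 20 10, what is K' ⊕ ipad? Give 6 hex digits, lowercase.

Key hex bytes d7 20 10 is exactly B = 3 bytes: K' = d7 20 10.
XOR each byte with 0x36: d7⊕36=e1, 20⊕36=16, 10⊕36=26.

e11626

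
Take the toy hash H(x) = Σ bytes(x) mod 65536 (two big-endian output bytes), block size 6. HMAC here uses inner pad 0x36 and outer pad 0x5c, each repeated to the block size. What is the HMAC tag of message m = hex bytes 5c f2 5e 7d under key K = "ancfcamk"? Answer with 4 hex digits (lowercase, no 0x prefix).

Key "ancfcamk" = 61 6e 63 66 63 61 6d 6b is 8 bytes > B = 6, so hash it first: H(key) = 03 34, then zero-pad to 6 bytes: K' = 03 34 00 00 00 00.
K' ⊕ ipad = 35 02 36 36 36 36.  K' ⊕ opad = 5f 68 5c 5c 5c 5c.
Inner input = (K'⊕ipad) ∥ m = 35 02 36 36 36 36 ∥ 5c f2 5e 7d.
Inner hash: sum = 53+2+54+54+54+54+92+242+94+125 = 824 → 03 38.
Outer input = (K'⊕opad) ∥ inner = 5f 68 5c 5c 5c 5c ∥ 03 38.
Outer hash (tag): sum = 95+104+92+92+92+92+3+56 = 626 → 02 72.

0272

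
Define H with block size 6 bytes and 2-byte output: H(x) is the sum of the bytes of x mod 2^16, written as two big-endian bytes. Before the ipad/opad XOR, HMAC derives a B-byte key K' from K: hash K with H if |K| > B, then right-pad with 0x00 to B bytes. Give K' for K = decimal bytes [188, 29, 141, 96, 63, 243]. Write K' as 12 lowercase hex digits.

Key decimal bytes [188, 29, 141, 96, 63, 243] = bc 1d 8d 60 3f f3 is exactly B = 6 bytes: K' = bc 1d 8d 60 3f f3.

bc1d8d603ff3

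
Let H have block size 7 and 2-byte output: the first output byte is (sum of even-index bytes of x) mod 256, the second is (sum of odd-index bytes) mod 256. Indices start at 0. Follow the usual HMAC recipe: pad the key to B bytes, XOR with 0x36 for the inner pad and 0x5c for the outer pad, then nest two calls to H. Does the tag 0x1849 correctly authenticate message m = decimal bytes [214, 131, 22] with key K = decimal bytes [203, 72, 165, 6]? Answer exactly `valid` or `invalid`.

Key decimal bytes [203, 72, 165, 6] = cb 48 a5 06 is 4 bytes ≤ B = 7; zero-pad to 7 bytes: K' = cb 48 a5 06 00 00 00.
K' ⊕ ipad = fd 7e 93 30 36 36 36; K' ⊕ opad = 97 14 f9 5a 5c 5c 5c.
Inner hash: even-index sum = 639 mod 256 = 127; odd-index sum = 464 mod 256 = 208 → 7f d0.
Outer hash (recomputed tag): even-index sum = 792 mod 256 = 24; odd-index sum = 329 mod 256 = 73 → 18 49.
Recomputed tag = 1849; claimed = 1849 → match.

valid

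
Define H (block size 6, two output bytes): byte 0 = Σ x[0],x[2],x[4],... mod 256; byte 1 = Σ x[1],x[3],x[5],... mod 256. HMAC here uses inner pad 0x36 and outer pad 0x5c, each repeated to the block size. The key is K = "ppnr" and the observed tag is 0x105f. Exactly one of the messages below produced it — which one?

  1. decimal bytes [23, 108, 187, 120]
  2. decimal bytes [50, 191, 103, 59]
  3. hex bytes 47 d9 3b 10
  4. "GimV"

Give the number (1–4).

Key "ppnr" = 70 70 6e 72 is 4 bytes ≤ B = 6; zero-pad to 6 bytes: K' = 70 70 6e 72 00 00.
K' ⊕ ipad = 46 46 58 44 36 36; K' ⊕ opad = 2c 2c 32 2e 5c 5c.
m1: inner = H(46 46 58 44 36 36 17 6c bb 78) = a6 a4; tag = H(2c 2c 32 2e 5c 5c a6 a4) = 605a
m2: inner = H(46 46 58 44 36 36 32 bf 67 3b) = 6d ba; tag = H(2c 2c 32 2e 5c 5c 6d ba) = 2770
m3: inner = H(46 46 58 44 36 36 47 d9 3b 10) = 56 a9; tag = H(2c 2c 32 2e 5c 5c 56 a9) = 105f ← matches
m4: inner = H(46 46 58 44 36 36 47 69 6d 56) = 88 7f; tag = H(2c 2c 32 2e 5c 5c 88 7f) = 4235

3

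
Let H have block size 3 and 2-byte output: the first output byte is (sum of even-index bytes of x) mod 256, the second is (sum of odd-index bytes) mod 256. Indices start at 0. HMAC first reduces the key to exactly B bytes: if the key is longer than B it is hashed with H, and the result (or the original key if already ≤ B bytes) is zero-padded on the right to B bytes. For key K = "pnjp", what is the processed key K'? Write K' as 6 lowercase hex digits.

dade00

|K| = 4 > B = 3, so first hash the key.
H(K): even-index sum = 218 mod 256 = 218; odd-index sum = 222 mod 256 = 222 → da de.
Zero-pad H(K) = da de to 3 bytes: K' = da de 00.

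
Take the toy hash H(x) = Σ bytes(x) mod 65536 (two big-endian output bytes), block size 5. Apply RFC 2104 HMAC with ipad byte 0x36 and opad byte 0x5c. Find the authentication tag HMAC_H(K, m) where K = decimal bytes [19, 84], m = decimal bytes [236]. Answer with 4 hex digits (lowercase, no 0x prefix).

Key decimal bytes [19, 84] = 13 54 is 2 bytes ≤ B = 5; zero-pad to 5 bytes: K' = 13 54 00 00 00.
K' ⊕ ipad = 25 62 36 36 36.  K' ⊕ opad = 4f 08 5c 5c 5c.
Inner input = (K'⊕ipad) ∥ m = 25 62 36 36 36 ∥ ec.
Inner hash: sum = 37+98+54+54+54+236 = 533 → 02 15.
Outer input = (K'⊕opad) ∥ inner = 4f 08 5c 5c 5c ∥ 02 15.
Outer hash (tag): sum = 79+8+92+92+92+2+21 = 386 → 01 82.

0182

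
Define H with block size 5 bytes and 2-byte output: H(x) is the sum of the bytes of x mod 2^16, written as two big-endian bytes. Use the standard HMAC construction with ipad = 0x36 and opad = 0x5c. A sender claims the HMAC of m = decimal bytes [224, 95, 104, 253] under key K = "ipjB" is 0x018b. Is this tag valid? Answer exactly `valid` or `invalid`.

Key "ipjB" = 69 70 6a 42 is 4 bytes ≤ B = 5; zero-pad to 5 bytes: K' = 69 70 6a 42 00.
K' ⊕ ipad = 5f 46 5c 74 36; K' ⊕ opad = 35 2c 36 1e 5c.
Inner hash: sum = 95+70+92+116+54+224+95+104+253 = 1103 → 04 4f.
Outer hash (recomputed tag): sum = 53+44+54+30+92+4+79 = 356 → 01 64.
Recomputed tag = 0164; claimed = 018b → mismatch.

invalid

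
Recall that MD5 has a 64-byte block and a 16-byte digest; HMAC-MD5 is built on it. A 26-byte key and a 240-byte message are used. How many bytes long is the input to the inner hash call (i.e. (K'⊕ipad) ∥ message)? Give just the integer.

Key is 26 ≤ 64 bytes, zero-padded: |K'| = 64.
Inner input = (K'⊕ipad) ∥ m → 64 + 240 = 304 bytes.

304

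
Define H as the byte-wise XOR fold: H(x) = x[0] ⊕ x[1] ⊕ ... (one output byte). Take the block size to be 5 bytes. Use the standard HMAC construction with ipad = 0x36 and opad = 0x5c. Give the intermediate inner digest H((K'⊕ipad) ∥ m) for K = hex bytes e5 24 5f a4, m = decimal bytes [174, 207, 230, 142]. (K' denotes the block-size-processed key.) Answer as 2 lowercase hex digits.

05

Key hex bytes e5 24 5f a4 is 4 bytes ≤ B = 5; zero-pad to 5 bytes: K' = e5 24 5f a4 00.
K' ⊕ ipad = d3 12 69 92 36.
Inner input = d3 12 69 92 36 ∥ ae cf e6 8e.
Inner hash: XOR d3⊕12⊕69⊕92⊕36⊕ae⊕cf⊕e6⊕8e = 05.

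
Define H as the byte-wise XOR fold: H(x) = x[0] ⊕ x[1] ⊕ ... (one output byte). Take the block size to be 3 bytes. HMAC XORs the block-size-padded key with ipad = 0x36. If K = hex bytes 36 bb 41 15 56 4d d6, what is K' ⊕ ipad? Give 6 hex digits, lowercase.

Key hex bytes 36 bb 41 15 56 4d d6 is 7 bytes > B = 3, so hash it first: H(key) = 14, then zero-pad to 3 bytes: K' = 14 00 00.
XOR each byte with 0x36: 14⊕36=22, 00⊕36=36, 00⊕36=36.

223636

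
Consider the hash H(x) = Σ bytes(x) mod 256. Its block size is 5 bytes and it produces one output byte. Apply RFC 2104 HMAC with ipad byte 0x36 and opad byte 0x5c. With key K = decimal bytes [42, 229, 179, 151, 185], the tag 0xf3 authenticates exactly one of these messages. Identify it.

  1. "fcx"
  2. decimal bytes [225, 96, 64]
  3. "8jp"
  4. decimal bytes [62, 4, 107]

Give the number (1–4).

2

Key decimal bytes [42, 229, 179, 151, 185] = 2a e5 b3 97 b9 is exactly B = 5 bytes: K' = 2a e5 b3 97 b9.
K' ⊕ ipad = 1c d3 85 a1 8f; K' ⊕ opad = 76 b9 ef cb e5.
m1: inner = H(1c d3 85 a1 8f 66 63 78) = e5; tag = H(76 b9 ef cb e5 e5) = b3
m2: inner = H(1c d3 85 a1 8f e1 60 40) = 25; tag = H(76 b9 ef cb e5 25) = f3 ← matches
m3: inner = H(1c d3 85 a1 8f 38 6a 70) = b6; tag = H(76 b9 ef cb e5 b6) = 84
m4: inner = H(1c d3 85 a1 8f 3e 04 6b) = 51; tag = H(76 b9 ef cb e5 51) = 1f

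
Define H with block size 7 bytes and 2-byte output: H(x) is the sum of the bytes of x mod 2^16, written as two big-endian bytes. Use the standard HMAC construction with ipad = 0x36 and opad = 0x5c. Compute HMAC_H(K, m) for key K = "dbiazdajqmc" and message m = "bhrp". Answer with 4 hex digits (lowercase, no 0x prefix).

Key "dbiazdajqmc" = 64 62 69 61 7a 64 61 6a 71 6d 63 is 11 bytes > B = 7, so hash it first: H(key) = 04 7a, then zero-pad to 7 bytes: K' = 04 7a 00 00 00 00 00.
K' ⊕ ipad = 32 4c 36 36 36 36 36.  K' ⊕ opad = 58 26 5c 5c 5c 5c 5c.
Inner input = (K'⊕ipad) ∥ m = 32 4c 36 36 36 36 36 ∥ 62 68 72 70.
Inner hash: sum = 50+76+54+54+54+54+54+98+104+114+112 = 824 → 03 38.
Outer input = (K'⊕opad) ∥ inner = 58 26 5c 5c 5c 5c 5c ∥ 03 38.
Outer hash (tag): sum = 88+38+92+92+92+92+92+3+56 = 645 → 02 85.

0285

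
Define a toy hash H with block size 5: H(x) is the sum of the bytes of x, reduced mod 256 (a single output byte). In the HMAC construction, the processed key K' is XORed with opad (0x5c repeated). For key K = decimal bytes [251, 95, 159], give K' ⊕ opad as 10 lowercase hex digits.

a703c35c5c

Key decimal bytes [251, 95, 159] = fb 5f 9f is 3 bytes ≤ B = 5; zero-pad to 5 bytes: K' = fb 5f 9f 00 00.
XOR each byte with 0x5c: fb⊕5c=a7, 5f⊕5c=03, 9f⊕5c=c3, 00⊕5c=5c, 00⊕5c=5c.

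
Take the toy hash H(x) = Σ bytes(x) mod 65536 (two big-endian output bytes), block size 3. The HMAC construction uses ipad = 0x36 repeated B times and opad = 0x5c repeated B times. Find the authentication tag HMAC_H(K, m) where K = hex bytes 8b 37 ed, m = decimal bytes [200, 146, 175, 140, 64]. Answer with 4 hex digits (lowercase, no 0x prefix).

Key hex bytes 8b 37 ed is exactly B = 3 bytes: K' = 8b 37 ed.
K' ⊕ ipad = bd 01 db.  K' ⊕ opad = d7 6b b1.
Inner input = (K'⊕ipad) ∥ m = bd 01 db ∥ c8 92 af 8c 40.
Inner hash: sum = 189+1+219+200+146+175+140+64 = 1134 → 04 6e.
Outer input = (K'⊕opad) ∥ inner = d7 6b b1 ∥ 04 6e.
Outer hash (tag): sum = 215+107+177+4+110 = 613 → 02 65.

0265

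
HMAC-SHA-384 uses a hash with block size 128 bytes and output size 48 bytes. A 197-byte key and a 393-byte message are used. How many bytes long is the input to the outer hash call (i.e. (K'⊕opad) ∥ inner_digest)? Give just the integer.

176

Key is 197 > 128 bytes, so it is hashed to 48 bytes then zero-padded to 128: |K'| = 128.
Outer input = (K'⊕opad) ∥ H(inner) → 128 + 48 = 176 bytes.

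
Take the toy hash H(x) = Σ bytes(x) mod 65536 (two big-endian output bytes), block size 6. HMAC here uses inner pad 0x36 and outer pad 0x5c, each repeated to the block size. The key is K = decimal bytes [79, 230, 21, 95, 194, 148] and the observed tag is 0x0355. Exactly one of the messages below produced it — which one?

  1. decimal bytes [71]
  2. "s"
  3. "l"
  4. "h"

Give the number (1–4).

4

Key decimal bytes [79, 230, 21, 95, 194, 148] = 4f e6 15 5f c2 94 is exactly B = 6 bytes: K' = 4f e6 15 5f c2 94.
K' ⊕ ipad = 79 d0 23 69 f4 a2; K' ⊕ opad = 13 ba 49 03 9e c8.
m1: inner = H(79 d0 23 69 f4 a2 47) = 03 b2; tag = H(13 ba 49 03 9e c8 03 b2) = 0334
m2: inner = H(79 d0 23 69 f4 a2 73) = 03 de; tag = H(13 ba 49 03 9e c8 03 de) = 0360
m3: inner = H(79 d0 23 69 f4 a2 6c) = 03 d7; tag = H(13 ba 49 03 9e c8 03 d7) = 0359
m4: inner = H(79 d0 23 69 f4 a2 68) = 03 d3; tag = H(13 ba 49 03 9e c8 03 d3) = 0355 ← matches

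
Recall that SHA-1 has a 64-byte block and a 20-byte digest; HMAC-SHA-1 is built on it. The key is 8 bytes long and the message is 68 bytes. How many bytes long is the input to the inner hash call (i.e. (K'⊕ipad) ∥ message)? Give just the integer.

Key is 8 ≤ 64 bytes, zero-padded: |K'| = 64.
Inner input = (K'⊕ipad) ∥ m → 64 + 68 = 132 bytes.

132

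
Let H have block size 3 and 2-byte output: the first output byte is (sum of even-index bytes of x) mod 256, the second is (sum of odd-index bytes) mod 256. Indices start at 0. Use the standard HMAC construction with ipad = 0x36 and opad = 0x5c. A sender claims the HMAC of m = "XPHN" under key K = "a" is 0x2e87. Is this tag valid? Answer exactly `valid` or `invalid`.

Key "a" = 61 is 1 byte ≤ B = 3; zero-pad to 3 bytes: K' = 61 00 00.
K' ⊕ ipad = 57 36 36; K' ⊕ opad = 3d 5c 5c.
Inner hash: even-index sum = 299 mod 256 = 43; odd-index sum = 214 mod 256 = 214 → 2b d6.
Outer hash (recomputed tag): even-index sum = 367 mod 256 = 111; odd-index sum = 135 mod 256 = 135 → 6f 87.
Recomputed tag = 6f87; claimed = 2e87 → mismatch.

invalid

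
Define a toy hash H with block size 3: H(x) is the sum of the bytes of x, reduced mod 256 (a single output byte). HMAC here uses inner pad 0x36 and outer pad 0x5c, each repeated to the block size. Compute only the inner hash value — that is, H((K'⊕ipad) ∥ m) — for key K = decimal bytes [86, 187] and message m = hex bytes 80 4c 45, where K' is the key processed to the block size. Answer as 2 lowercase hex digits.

Key decimal bytes [86, 187] = 56 bb is 2 bytes ≤ B = 3; zero-pad to 3 bytes: K' = 56 bb 00.
K' ⊕ ipad = 60 8d 36.
Inner input = 60 8d 36 ∥ 80 4c 45.
Inner hash: sum = 96+141+54+128+76+69 = 564; mod 256 = 52 → 34.

34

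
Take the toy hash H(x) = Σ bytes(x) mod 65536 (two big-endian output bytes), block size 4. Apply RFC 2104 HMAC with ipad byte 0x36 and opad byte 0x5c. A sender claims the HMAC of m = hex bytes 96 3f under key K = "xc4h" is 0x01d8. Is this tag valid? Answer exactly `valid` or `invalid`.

Key "xc4h" = 78 63 34 68 is exactly B = 4 bytes: K' = 78 63 34 68.
K' ⊕ ipad = 4e 55 02 5e; K' ⊕ opad = 24 3f 68 34.
Inner hash: sum = 78+85+2+94+150+63 = 472 → 01 d8.
Outer hash (recomputed tag): sum = 36+63+104+52+1+216 = 472 → 01 d8.
Recomputed tag = 01d8; claimed = 01d8 → match.

valid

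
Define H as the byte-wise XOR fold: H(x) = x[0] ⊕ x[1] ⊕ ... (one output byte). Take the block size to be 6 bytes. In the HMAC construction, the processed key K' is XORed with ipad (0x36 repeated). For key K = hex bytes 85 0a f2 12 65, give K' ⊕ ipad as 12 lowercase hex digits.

Key hex bytes 85 0a f2 12 65 is 5 bytes ≤ B = 6; zero-pad to 6 bytes: K' = 85 0a f2 12 65 00.
XOR each byte with 0x36: 85⊕36=b3, 0a⊕36=3c, f2⊕36=c4, 12⊕36=24, 65⊕36=53, 00⊕36=36.

b33cc4245336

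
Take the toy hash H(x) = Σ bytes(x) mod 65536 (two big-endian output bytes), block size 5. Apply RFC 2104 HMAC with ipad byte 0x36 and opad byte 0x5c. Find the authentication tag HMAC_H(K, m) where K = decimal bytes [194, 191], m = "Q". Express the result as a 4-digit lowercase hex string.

0307

Key decimal bytes [194, 191] = c2 bf is 2 bytes ≤ B = 5; zero-pad to 5 bytes: K' = c2 bf 00 00 00.
K' ⊕ ipad = f4 89 36 36 36.  K' ⊕ opad = 9e e3 5c 5c 5c.
Inner input = (K'⊕ipad) ∥ m = f4 89 36 36 36 ∥ 51.
Inner hash: sum = 244+137+54+54+54+81 = 624 → 02 70.
Outer input = (K'⊕opad) ∥ inner = 9e e3 5c 5c 5c ∥ 02 70.
Outer hash (tag): sum = 158+227+92+92+92+2+112 = 775 → 03 07.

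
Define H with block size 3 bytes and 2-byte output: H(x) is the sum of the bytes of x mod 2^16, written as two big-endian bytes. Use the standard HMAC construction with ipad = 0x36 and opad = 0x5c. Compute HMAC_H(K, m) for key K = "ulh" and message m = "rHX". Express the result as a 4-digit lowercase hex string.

009c

Key "ulh" = 75 6c 68 is exactly B = 3 bytes: K' = 75 6c 68.
K' ⊕ ipad = 43 5a 5e.  K' ⊕ opad = 29 30 34.
Inner input = (K'⊕ipad) ∥ m = 43 5a 5e ∥ 72 48 58.
Inner hash: sum = 67+90+94+114+72+88 = 525 → 02 0d.
Outer input = (K'⊕opad) ∥ inner = 29 30 34 ∥ 02 0d.
Outer hash (tag): sum = 41+48+52+2+13 = 156 → 00 9c.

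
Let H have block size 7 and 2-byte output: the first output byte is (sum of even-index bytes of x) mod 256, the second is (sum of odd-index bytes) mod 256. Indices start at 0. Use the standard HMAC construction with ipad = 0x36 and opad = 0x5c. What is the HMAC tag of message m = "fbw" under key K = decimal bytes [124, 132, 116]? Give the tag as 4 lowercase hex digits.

Key decimal bytes [124, 132, 116] = 7c 84 74 is 3 bytes ≤ B = 7; zero-pad to 7 bytes: K' = 7c 84 74 00 00 00 00.
K' ⊕ ipad = 4a b2 42 36 36 36 36.  K' ⊕ opad = 20 d8 28 5c 5c 5c 5c.
Inner input = (K'⊕ipad) ∥ m = 4a b2 42 36 36 36 36 ∥ 66 62 77.
Inner hash: even-index sum = 346 mod 256 = 90; odd-index sum = 507 mod 256 = 251 → 5a fb.
Outer input = (K'⊕opad) ∥ inner = 20 d8 28 5c 5c 5c 5c ∥ 5a fb.
Outer hash (tag): even-index sum = 507 mod 256 = 251; odd-index sum = 490 mod 256 = 234 → fb ea.

fbea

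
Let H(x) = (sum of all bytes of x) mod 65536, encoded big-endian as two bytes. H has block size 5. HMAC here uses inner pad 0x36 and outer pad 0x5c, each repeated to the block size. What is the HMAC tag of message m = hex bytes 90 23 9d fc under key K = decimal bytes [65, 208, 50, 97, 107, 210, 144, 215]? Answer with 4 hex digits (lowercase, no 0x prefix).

0221

Key decimal bytes [65, 208, 50, 97, 107, 210, 144, 215] = 41 d0 32 61 6b d2 90 d7 is 8 bytes > B = 5, so hash it first: H(key) = 04 48, then zero-pad to 5 bytes: K' = 04 48 00 00 00.
K' ⊕ ipad = 32 7e 36 36 36.  K' ⊕ opad = 58 14 5c 5c 5c.
Inner input = (K'⊕ipad) ∥ m = 32 7e 36 36 36 ∥ 90 23 9d fc.
Inner hash: sum = 50+126+54+54+54+144+35+157+252 = 926 → 03 9e.
Outer input = (K'⊕opad) ∥ inner = 58 14 5c 5c 5c ∥ 03 9e.
Outer hash (tag): sum = 88+20+92+92+92+3+158 = 545 → 02 21.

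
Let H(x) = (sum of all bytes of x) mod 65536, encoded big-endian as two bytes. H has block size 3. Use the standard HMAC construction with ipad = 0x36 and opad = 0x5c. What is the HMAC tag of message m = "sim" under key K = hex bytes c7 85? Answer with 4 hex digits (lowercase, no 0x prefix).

Key hex bytes c7 85 is 2 bytes ≤ B = 3; zero-pad to 3 bytes: K' = c7 85 00.
K' ⊕ ipad = f1 b3 36.  K' ⊕ opad = 9b d9 5c.
Inner input = (K'⊕ipad) ∥ m = f1 b3 36 ∥ 73 69 6d.
Inner hash: sum = 241+179+54+115+105+109 = 803 → 03 23.
Outer input = (K'⊕opad) ∥ inner = 9b d9 5c ∥ 03 23.
Outer hash (tag): sum = 155+217+92+3+35 = 502 → 01 f6.

01f6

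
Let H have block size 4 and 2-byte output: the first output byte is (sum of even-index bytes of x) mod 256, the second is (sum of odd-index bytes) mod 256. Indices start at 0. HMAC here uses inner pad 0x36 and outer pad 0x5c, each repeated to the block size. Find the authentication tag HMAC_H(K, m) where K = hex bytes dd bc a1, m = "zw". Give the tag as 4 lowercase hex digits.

7a73

Key hex bytes dd bc a1 is 3 bytes ≤ B = 4; zero-pad to 4 bytes: K' = dd bc a1 00.
K' ⊕ ipad = eb 8a 97 36.  K' ⊕ opad = 81 e0 fd 5c.
Inner input = (K'⊕ipad) ∥ m = eb 8a 97 36 ∥ 7a 77.
Inner hash: even-index sum = 508 mod 256 = 252; odd-index sum = 311 mod 256 = 55 → fc 37.
Outer input = (K'⊕opad) ∥ inner = 81 e0 fd 5c ∥ fc 37.
Outer hash (tag): even-index sum = 634 mod 256 = 122; odd-index sum = 371 mod 256 = 115 → 7a 73.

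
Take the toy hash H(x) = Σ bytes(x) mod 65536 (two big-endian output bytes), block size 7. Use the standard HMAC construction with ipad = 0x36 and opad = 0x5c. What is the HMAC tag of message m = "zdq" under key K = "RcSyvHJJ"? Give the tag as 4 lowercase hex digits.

Key "RcSyvHJJ" = 52 63 53 79 76 48 4a 4a is 8 bytes > B = 7, so hash it first: H(key) = 02 d3, then zero-pad to 7 bytes: K' = 02 d3 00 00 00 00 00.
K' ⊕ ipad = 34 e5 36 36 36 36 36.  K' ⊕ opad = 5e 8f 5c 5c 5c 5c 5c.
Inner input = (K'⊕ipad) ∥ m = 34 e5 36 36 36 36 36 ∥ 7a 64 71.
Inner hash: sum = 52+229+54+54+54+54+54+122+100+113 = 886 → 03 76.
Outer input = (K'⊕opad) ∥ inner = 5e 8f 5c 5c 5c 5c 5c ∥ 03 76.
Outer hash (tag): sum = 94+143+92+92+92+92+92+3+118 = 818 → 03 32.

0332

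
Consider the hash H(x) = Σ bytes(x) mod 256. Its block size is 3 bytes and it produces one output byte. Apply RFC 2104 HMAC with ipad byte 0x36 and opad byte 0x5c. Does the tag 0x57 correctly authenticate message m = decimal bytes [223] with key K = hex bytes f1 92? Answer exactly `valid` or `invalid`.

Key hex bytes f1 92 is 2 bytes ≤ B = 3; zero-pad to 3 bytes: K' = f1 92 00.
K' ⊕ ipad = c7 a4 36; K' ⊕ opad = ad ce 5c.
Inner hash: sum = 199+164+54+223 = 640; mod 256 = 128 → 80.
Outer hash (recomputed tag): sum = 173+206+92+128 = 599; mod 256 = 87 → 57.
Recomputed tag = 57; claimed = 57 → match.

valid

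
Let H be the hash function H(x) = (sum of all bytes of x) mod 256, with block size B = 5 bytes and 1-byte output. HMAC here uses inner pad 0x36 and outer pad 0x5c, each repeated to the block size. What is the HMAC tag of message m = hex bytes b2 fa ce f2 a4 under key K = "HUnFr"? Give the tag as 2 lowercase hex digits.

Key "HUnFr" = 48 55 6e 46 72 is exactly B = 5 bytes: K' = 48 55 6e 46 72.
K' ⊕ ipad = 7e 63 58 70 44.  K' ⊕ opad = 14 09 32 1a 2e.
Inner input = (K'⊕ipad) ∥ m = 7e 63 58 70 44 ∥ b2 fa ce f2 a4.
Inner hash: sum = 126+99+88+112+68+178+250+206+242+164 = 1533; mod 256 = 253 → fd.
Outer input = (K'⊕opad) ∥ inner = 14 09 32 1a 2e ∥ fd.
Outer hash (tag): sum = 20+9+50+26+46+253 = 404; mod 256 = 148 → 94.

94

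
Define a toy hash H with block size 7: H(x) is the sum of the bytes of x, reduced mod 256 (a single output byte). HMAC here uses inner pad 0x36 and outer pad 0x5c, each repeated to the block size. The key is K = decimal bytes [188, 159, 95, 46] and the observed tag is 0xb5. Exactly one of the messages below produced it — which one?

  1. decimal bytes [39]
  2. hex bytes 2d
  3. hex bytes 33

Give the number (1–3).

3

Key decimal bytes [188, 159, 95, 46] = bc 9f 5f 2e is 4 bytes ≤ B = 7; zero-pad to 7 bytes: K' = bc 9f 5f 2e 00 00 00.
K' ⊕ ipad = 8a a9 69 18 36 36 36; K' ⊕ opad = e0 c3 03 72 5c 5c 5c.
m1: inner = H(8a a9 69 18 36 36 36 27) = 7d; tag = H(e0 c3 03 72 5c 5c 5c 7d) = a9
m2: inner = H(8a a9 69 18 36 36 36 2d) = 83; tag = H(e0 c3 03 72 5c 5c 5c 83) = af
m3: inner = H(8a a9 69 18 36 36 36 33) = 89; tag = H(e0 c3 03 72 5c 5c 5c 89) = b5 ← matches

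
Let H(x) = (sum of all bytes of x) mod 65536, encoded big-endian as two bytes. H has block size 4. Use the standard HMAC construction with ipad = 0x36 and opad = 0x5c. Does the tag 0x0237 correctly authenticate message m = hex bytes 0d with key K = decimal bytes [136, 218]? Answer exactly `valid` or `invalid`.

Key decimal bytes [136, 218] = 88 da is 2 bytes ≤ B = 4; zero-pad to 4 bytes: K' = 88 da 00 00.
K' ⊕ ipad = be ec 36 36; K' ⊕ opad = d4 86 5c 5c.
Inner hash: sum = 190+236+54+54+13 = 547 → 02 23.
Outer hash (recomputed tag): sum = 212+134+92+92+2+35 = 567 → 02 37.
Recomputed tag = 0237; claimed = 0237 → match.

valid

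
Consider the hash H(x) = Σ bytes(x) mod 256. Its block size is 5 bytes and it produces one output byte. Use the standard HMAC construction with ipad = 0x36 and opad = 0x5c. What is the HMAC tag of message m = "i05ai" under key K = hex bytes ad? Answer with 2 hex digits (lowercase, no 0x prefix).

6c

Key hex bytes ad is 1 byte ≤ B = 5; zero-pad to 5 bytes: K' = ad 00 00 00 00.
K' ⊕ ipad = 9b 36 36 36 36.  K' ⊕ opad = f1 5c 5c 5c 5c.
Inner input = (K'⊕ipad) ∥ m = 9b 36 36 36 36 ∥ 69 30 35 61 69.
Inner hash: sum = 155+54+54+54+54+105+48+53+97+105 = 779; mod 256 = 11 → 0b.
Outer input = (K'⊕opad) ∥ inner = f1 5c 5c 5c 5c ∥ 0b.
Outer hash (tag): sum = 241+92+92+92+92+11 = 620; mod 256 = 108 → 6c.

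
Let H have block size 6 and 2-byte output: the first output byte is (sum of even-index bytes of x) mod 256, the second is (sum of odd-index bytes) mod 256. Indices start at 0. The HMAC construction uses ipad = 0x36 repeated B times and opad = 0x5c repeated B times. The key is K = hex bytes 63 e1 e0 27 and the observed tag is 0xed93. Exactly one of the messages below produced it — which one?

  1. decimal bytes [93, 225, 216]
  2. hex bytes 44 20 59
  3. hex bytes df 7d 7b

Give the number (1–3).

Key hex bytes 63 e1 e0 27 is 4 bytes ≤ B = 6; zero-pad to 6 bytes: K' = 63 e1 e0 27 00 00.
K' ⊕ ipad = 55 d7 d6 11 36 36; K' ⊕ opad = 3f bd bc 7b 5c 5c.
m1: inner = H(55 d7 d6 11 36 36 5d e1 d8) = 96 ff; tag = H(3f bd bc 7b 5c 5c 96 ff) = ed93 ← matches
m2: inner = H(55 d7 d6 11 36 36 44 20 59) = fe 3e; tag = H(3f bd bc 7b 5c 5c fe 3e) = 55d2
m3: inner = H(55 d7 d6 11 36 36 df 7d 7b) = bb 9b; tag = H(3f bd bc 7b 5c 5c bb 9b) = 122f

1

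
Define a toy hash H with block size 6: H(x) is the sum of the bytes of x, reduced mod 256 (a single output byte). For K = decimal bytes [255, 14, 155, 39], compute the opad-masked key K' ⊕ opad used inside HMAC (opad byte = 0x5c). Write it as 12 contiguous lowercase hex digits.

a352c77b5c5c

Key decimal bytes [255, 14, 155, 39] = ff 0e 9b 27 is 4 bytes ≤ B = 6; zero-pad to 6 bytes: K' = ff 0e 9b 27 00 00.
XOR each byte with 0x5c: ff⊕5c=a3, 0e⊕5c=52, 9b⊕5c=c7, 27⊕5c=7b, 00⊕5c=5c, 00⊕5c=5c.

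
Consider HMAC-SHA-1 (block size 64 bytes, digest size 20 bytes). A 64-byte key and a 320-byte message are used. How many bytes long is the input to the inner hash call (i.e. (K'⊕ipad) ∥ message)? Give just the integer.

Key is 64 ≤ 64 bytes, zero-padded: |K'| = 64.
Inner input = (K'⊕ipad) ∥ m → 64 + 320 = 384 bytes.

384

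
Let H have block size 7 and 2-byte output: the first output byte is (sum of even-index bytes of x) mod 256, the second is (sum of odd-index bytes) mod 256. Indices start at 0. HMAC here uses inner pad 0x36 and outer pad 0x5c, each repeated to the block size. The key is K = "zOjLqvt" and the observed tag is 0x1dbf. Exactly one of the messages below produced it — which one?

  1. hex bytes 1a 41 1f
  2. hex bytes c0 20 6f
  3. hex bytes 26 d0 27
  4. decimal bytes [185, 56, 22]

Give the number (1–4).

Key "zOjLqvt" = 7a 4f 6a 4c 71 76 74 is exactly B = 7 bytes: K' = 7a 4f 6a 4c 71 76 74.
K' ⊕ ipad = 4c 79 5c 7a 47 40 42; K' ⊕ opad = 26 13 36 10 2d 2a 28.
m1: inner = H(4c 79 5c 7a 47 40 42 1a 41 1f) = 72 6c; tag = H(26 13 36 10 2d 2a 28 72 6c) = 1dbf ← matches
m2: inner = H(4c 79 5c 7a 47 40 42 c0 20 6f) = 51 62; tag = H(26 13 36 10 2d 2a 28 51 62) = 139e
m3: inner = H(4c 79 5c 7a 47 40 42 26 d0 27) = 01 80; tag = H(26 13 36 10 2d 2a 28 01 80) = 314e
m4: inner = H(4c 79 5c 7a 47 40 42 b9 38 16) = 69 02; tag = H(26 13 36 10 2d 2a 28 69 02) = b3b6

1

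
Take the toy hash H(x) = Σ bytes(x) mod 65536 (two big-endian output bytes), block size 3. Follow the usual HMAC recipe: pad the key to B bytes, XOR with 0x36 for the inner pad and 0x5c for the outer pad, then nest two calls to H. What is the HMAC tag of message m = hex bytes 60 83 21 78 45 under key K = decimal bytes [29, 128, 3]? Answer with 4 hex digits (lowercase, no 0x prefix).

Key decimal bytes [29, 128, 3] = 1d 80 03 is exactly B = 3 bytes: K' = 1d 80 03.
K' ⊕ ipad = 2b b6 35.  K' ⊕ opad = 41 dc 5f.
Inner input = (K'⊕ipad) ∥ m = 2b b6 35 ∥ 60 83 21 78 45.
Inner hash: sum = 43+182+53+96+131+33+120+69 = 727 → 02 d7.
Outer input = (K'⊕opad) ∥ inner = 41 dc 5f ∥ 02 d7.
Outer hash (tag): sum = 65+220+95+2+215 = 597 → 02 55.

0255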